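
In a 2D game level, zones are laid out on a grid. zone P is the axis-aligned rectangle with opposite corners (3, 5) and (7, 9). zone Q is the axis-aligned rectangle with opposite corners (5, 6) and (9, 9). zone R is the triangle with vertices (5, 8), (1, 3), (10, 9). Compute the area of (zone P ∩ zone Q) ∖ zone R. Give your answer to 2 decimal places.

|zone P ∩ zone Q| = 6.
|(zone P ∩ zone Q) ∩ zone R| = 3.65.
|(zone P ∩ zone Q) ∖ zone R| = 6 − 3.65 = 2.35.

2.35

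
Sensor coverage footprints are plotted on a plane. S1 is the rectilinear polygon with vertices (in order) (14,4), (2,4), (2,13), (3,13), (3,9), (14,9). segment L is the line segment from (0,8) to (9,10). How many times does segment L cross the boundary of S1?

2

The segment meets the boundary at (4.5,9), (2,8.444).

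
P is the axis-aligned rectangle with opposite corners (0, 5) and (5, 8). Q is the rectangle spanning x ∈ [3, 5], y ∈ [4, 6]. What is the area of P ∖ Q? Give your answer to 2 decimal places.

|P∩Q|: x∈[3,5], y∈[5,6] → 2·1 = 2.
|P| = 15.
|P ∖ Q| = |P| − |P∩Q| = 15 − 2 = 13.00.

13.00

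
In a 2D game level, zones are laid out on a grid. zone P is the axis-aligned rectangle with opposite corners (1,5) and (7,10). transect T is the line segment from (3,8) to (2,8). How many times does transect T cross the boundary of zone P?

The segment lies entirely inside zone P and never meets its boundary.

0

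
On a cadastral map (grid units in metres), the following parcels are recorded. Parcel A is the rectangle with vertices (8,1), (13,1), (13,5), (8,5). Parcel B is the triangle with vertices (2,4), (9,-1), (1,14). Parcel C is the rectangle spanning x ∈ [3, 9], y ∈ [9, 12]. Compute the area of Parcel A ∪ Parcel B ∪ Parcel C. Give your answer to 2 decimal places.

By inclusion–exclusion:
Individual areas: |Parcel A| = 20, |Parcel B| = 32.5, |Parcel C| = 18.
|Parcel A∩Parcel B| = 0.
|Parcel A∩Parcel C| = 0 (no overlap).
|Parcel B∩Parcel C| = 0.4167.
|Parcel A∩Parcel B∩Parcel C| = 0.
|Parcel A ∪ Parcel B ∪ Parcel C| = 70.5 − 0.4167 + 0 = 70.08.

70.08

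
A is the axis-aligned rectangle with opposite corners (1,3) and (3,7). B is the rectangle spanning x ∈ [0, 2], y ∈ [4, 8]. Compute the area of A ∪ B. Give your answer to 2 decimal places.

13.00

By inclusion–exclusion:
Individual areas: |A| = 8, |B| = 8.
|A∩B|: x∈[1,2], y∈[4,7] → 1·3 = 3.
|A ∪ B| = 16 − 3 = 13.00.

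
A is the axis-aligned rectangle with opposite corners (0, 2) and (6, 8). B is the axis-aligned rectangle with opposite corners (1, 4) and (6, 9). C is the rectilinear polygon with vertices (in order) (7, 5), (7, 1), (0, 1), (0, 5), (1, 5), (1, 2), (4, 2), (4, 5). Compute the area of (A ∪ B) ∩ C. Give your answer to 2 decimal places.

9.00

|A ∪ B| = 41.
|(A ∪ B) ∩ C| = 9.00.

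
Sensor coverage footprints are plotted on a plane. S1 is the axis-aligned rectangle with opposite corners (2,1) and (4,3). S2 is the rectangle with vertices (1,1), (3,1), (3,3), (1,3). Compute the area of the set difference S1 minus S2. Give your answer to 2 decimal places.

|S1∩S2|: x∈[2,3], y∈[1,3] → 1·2 = 2.
|S1| = 4.
|S1 ∖ S2| = |S1| − |S1∩S2| = 4 − 2 = 2.00.

2.00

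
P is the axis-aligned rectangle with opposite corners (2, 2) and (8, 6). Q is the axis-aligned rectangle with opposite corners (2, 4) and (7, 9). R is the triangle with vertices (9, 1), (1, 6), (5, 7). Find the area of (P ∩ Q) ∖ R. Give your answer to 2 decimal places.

|P ∩ Q| = 10.
|(P ∩ Q) ∩ R| = 7.1542.
|(P ∩ Q) ∖ R| = 10 − 7.1542 = 2.85.

2.85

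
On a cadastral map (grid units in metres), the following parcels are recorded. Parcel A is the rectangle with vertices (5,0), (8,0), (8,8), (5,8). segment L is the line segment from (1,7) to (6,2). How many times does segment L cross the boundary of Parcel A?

1

The segment meets the boundary at (5,3).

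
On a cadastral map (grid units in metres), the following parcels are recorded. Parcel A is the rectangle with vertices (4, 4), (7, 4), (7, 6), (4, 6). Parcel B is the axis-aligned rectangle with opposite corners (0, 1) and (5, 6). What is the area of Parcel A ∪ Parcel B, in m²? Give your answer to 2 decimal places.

29.00

By inclusion–exclusion:
Individual areas: |Parcel A| = 6, |Parcel B| = 25.
|Parcel A∩Parcel B|: x∈[4,5], y∈[4,6] → 1·2 = 2.
|Parcel A ∪ Parcel B| = 31 − 2 = 29.00.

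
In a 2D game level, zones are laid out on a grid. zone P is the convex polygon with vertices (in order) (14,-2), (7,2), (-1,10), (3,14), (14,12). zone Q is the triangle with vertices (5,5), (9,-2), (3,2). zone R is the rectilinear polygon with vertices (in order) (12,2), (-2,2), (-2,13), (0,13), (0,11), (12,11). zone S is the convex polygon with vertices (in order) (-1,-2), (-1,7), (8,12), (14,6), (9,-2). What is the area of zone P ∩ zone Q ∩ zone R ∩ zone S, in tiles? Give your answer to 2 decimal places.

0.87

The intersection is the polygon with vertices (6.333,2.667), (4.6,4.4), (5,5).
By the shoelace formula its area is 0.87.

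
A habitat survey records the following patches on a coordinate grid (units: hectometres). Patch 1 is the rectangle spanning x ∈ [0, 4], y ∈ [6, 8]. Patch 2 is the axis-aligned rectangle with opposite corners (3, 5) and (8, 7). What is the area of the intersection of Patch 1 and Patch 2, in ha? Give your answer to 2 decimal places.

1.00

|Patch 1∩Patch 2|: x∈[3,4], y∈[6,7] → 1·1 = 1.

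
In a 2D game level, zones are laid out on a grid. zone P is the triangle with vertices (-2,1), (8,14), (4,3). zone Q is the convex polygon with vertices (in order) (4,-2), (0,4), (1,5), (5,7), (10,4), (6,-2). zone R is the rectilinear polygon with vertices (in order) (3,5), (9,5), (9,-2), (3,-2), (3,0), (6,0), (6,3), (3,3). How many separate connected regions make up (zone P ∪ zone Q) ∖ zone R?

(zone P ∪ zone Q) ∖ zone R splits into 2 disjoint pieces (area 41.271, area 1.05).

2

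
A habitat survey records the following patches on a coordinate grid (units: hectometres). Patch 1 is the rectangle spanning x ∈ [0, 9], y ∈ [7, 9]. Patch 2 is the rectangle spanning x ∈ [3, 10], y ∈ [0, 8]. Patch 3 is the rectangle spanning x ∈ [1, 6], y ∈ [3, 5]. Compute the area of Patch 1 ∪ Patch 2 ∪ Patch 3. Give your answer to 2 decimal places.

72.00

By inclusion–exclusion:
Individual areas: |Patch 1| = 18, |Patch 2| = 56, |Patch 3| = 10.
|Patch 1∩Patch 2|: x∈[3,9], y∈[7,8] → 6·1 = 6.
|Patch 1∩Patch 3| = 0 (no overlap).
|Patch 2∩Patch 3|: x∈[3,6], y∈[3,5] → 3·2 = 6.
|Patch 1∩Patch 2∩Patch 3| = 0.
|Patch 1 ∪ Patch 2 ∪ Patch 3| = 84 − 12 + 0 = 72.00.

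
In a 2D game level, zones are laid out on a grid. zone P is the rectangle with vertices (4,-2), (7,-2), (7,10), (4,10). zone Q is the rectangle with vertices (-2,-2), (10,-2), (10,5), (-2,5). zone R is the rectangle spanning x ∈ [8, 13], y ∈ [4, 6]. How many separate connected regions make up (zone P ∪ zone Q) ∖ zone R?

1

(zone P ∪ zone Q) ∖ zone R is a single connected region.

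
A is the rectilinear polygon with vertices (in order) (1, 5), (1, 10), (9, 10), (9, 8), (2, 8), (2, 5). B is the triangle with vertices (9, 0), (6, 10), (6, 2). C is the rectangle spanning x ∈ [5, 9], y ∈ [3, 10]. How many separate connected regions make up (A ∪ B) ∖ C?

2

(A ∪ B) ∖ C splits into 2 disjoint pieces (area 11, area 4.65).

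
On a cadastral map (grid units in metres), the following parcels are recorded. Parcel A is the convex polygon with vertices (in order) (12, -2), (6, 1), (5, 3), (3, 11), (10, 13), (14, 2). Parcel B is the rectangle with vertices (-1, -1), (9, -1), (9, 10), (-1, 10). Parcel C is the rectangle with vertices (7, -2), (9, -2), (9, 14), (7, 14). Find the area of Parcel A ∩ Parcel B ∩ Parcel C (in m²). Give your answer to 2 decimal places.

20.00

The intersection is the polygon with vertices (9,10), (9,-0.5), (7,0.5), (7,10).
By the shoelace formula its area is 20.00.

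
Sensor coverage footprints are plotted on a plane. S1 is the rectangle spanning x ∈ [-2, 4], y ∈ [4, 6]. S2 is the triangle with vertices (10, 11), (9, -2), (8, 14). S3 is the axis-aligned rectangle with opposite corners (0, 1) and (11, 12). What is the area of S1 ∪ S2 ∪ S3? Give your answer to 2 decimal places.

126.84

By inclusion–exclusion:
Individual areas: |S1| = 12, |S2| = 14.5, |S3| = 121.
|S1∩S2| = 0.
|S1∩S3|: x∈[0,4], y∈[4,6] → 4·2 = 8.
|S2∩S3| = 12.6643.
|S1∩S2∩S3| = 0.
|S1 ∪ S2 ∪ S3| = 147.5 − 20.6643 + 0 = 126.84.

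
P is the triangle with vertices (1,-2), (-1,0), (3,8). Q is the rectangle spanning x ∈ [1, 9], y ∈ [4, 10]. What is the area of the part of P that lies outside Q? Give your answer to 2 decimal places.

9.60

|P| = 12, |P∩Q| = 2.4.
|P ∖ Q| = |P| − |P∩Q| = 12 − 2.4 = 9.60.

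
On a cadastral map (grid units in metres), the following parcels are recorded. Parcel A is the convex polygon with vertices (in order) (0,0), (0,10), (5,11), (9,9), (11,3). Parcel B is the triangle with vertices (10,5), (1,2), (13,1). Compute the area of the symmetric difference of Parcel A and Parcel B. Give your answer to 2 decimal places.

|Parcel A| = 88, |Parcel B| = 22.5, |Parcel A∩Parcel B| = 15.1468.
|Parcel A △ Parcel B| = |Parcel A| + |Parcel B| − 2·|Parcel A∩Parcel B| = 88 + 22.5 − 30.2936 = 80.21.

80.21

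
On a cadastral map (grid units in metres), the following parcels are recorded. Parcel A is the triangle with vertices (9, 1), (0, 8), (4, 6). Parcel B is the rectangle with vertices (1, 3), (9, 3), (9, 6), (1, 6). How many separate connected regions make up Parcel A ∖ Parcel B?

2

Parcel A ∖ Parcel B splits into 2 disjoint pieces (area 0.5714, area 1.4286).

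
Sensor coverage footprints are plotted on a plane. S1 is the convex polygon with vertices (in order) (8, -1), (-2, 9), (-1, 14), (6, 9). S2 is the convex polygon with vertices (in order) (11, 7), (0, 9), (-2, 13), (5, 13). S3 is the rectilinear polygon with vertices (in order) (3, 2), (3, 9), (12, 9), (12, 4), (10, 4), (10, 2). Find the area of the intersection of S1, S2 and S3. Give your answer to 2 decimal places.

The intersection is the polygon with vertices (6.226,7.868), (3,8.454), (3,9), (6,9).
By the shoelace formula its area is 2.58.

2.58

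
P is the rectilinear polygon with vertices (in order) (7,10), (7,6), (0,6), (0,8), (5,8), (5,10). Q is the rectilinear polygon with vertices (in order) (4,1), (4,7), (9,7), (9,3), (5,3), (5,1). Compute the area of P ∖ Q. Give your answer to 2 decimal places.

|P| = 18, |P∩Q| = 3.
|P ∖ Q| = |P| − |P∩Q| = 18 − 3 = 15.00.

15.00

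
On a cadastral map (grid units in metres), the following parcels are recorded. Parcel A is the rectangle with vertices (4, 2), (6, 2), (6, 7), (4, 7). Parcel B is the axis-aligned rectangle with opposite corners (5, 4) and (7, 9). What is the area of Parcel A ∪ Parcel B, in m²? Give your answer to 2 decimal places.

17.00

By inclusion–exclusion:
Individual areas: |Parcel A| = 10, |Parcel B| = 10.
|Parcel A∩Parcel B|: x∈[5,6], y∈[4,7] → 1·3 = 3.
|Parcel A ∪ Parcel B| = 20 − 3 = 17.00.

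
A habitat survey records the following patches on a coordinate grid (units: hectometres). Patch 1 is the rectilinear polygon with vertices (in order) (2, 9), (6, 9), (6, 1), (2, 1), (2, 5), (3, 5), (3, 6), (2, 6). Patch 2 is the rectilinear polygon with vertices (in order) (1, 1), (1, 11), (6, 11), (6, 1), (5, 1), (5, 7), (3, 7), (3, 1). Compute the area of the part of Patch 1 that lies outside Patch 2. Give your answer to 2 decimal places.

|Patch 1| = 31, |Patch 1∩Patch 2| = 19.
|Patch 1 ∖ Patch 2| = |Patch 1| − |Patch 1∩Patch 2| = 31 − 19 = 12.00.

12.00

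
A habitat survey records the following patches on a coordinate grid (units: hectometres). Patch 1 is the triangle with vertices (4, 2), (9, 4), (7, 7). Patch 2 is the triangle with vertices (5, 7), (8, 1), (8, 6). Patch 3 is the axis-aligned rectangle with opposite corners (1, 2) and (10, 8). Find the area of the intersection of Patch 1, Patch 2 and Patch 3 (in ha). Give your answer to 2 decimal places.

The intersection is the polygon with vertices (5.909,5.182), (6.667,6.444), (7.571,6.143), (8,5.5), (8,3.6), (6.917,3.167).
By the shoelace formula its area is 4.72.

4.72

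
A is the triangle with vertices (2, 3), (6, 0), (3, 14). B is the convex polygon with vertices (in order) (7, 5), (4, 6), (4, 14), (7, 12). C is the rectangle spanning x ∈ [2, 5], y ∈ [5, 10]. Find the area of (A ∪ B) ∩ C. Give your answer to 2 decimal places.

|A ∪ B| = 44.7179.
|(A ∪ B) ∩ C| = 12.80.

12.80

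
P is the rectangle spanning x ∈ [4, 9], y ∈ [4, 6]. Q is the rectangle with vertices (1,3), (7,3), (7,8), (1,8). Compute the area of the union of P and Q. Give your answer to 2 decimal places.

34.00

By inclusion–exclusion:
Individual areas: |P| = 10, |Q| = 30.
|P∩Q|: x∈[4,7], y∈[4,6] → 3·2 = 6.
|P ∪ Q| = 40 − 6 = 34.00.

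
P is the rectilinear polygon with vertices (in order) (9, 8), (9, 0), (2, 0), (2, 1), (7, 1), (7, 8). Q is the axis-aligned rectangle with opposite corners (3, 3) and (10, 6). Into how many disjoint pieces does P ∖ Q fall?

P ∖ Q splits into 2 disjoint pieces (area 4, area 11).

2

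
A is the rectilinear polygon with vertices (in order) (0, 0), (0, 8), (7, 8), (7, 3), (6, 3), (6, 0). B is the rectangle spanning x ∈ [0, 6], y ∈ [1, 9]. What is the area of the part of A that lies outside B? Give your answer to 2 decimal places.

|A| = 53, |A∩B| = 42.
|A ∖ B| = |A| − |A∩B| = 53 − 42 = 11.00.

11.00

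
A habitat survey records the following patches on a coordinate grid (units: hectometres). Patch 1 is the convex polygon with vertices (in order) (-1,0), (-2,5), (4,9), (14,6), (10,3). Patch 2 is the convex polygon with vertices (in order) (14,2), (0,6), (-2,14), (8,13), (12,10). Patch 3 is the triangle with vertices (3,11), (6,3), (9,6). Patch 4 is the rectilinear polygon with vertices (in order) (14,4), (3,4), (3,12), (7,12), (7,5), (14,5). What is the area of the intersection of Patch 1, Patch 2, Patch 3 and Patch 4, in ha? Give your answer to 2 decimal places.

10.22

The intersection is the polygon with vertices (7,7.667), (7,5), (8,5), (7,4), (5.46,4.44), (3.8,8.867), (4,9), (6.188,8.344).
By the shoelace formula its area is 10.22.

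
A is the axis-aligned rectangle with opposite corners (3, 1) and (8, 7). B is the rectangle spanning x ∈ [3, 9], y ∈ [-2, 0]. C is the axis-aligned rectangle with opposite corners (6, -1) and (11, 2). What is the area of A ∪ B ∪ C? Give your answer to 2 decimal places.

52.00

By inclusion–exclusion:
Individual areas: |A| = 30, |B| = 12, |C| = 15.
|A∩B| = 0 (no overlap).
|A∩C|: x∈[6,8], y∈[1,2] → 2·1 = 2.
|B∩C|: x∈[6,9], y∈[-1,0] → 3·1 = 3.
|A∩B∩C| = 0.
|A ∪ B ∪ C| = 57 − 5 + 0 = 52.00.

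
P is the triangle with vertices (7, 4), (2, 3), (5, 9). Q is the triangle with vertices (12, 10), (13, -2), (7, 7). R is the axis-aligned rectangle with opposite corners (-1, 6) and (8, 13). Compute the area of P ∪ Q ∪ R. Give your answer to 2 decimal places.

By inclusion–exclusion:
Individual areas: |P| = 13.5, |Q| = 31.5, |R| = 63.
|P∩Q| = 0.
|P∩R| = 4.05.
|Q∩R| = 0.9667.
|P∩Q∩R| = 0.
|P ∪ Q ∪ R| = 108 − 5.0167 + 0 = 102.98.

102.98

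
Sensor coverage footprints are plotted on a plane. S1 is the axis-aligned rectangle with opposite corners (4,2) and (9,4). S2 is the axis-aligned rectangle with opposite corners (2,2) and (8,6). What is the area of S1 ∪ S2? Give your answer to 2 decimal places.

26.00

By inclusion–exclusion:
Individual areas: |S1| = 10, |S2| = 24.
|S1∩S2|: x∈[4,8], y∈[2,4] → 4·2 = 8.
|S1 ∪ S2| = 34 − 8 = 26.00.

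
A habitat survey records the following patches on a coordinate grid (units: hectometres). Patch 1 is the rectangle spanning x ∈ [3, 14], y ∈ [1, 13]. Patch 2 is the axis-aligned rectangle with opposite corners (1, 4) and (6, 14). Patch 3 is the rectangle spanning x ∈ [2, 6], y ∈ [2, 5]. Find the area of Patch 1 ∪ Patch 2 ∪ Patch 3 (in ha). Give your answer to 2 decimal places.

157.00

By inclusion–exclusion:
Individual areas: |Patch 1| = 132, |Patch 2| = 50, |Patch 3| = 12.
|Patch 1∩Patch 2|: x∈[3,6], y∈[4,13] → 3·9 = 27.
|Patch 1∩Patch 3|: x∈[3,6], y∈[2,5] → 3·3 = 9.
|Patch 2∩Patch 3|: x∈[2,6], y∈[4,5] → 4·1 = 4.
|Patch 1∩Patch 2∩Patch 3| = 3.
|Patch 1 ∪ Patch 2 ∪ Patch 3| = 194 − 40 + 3 = 157.00.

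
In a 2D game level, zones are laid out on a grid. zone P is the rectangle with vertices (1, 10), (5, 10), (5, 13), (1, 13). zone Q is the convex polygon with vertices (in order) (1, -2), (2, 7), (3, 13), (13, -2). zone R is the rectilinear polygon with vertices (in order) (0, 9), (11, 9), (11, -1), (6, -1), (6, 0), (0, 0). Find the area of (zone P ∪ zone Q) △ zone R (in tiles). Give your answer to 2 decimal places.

|zone P ∪ zone Q| = 99.75.
|(zone P ∪ zone Q) ∩ zone R| = 67.0556.
|(zone P ∪ zone Q) △ zone R| = 99.75 + 104 − 134.1111 = 69.64.

69.64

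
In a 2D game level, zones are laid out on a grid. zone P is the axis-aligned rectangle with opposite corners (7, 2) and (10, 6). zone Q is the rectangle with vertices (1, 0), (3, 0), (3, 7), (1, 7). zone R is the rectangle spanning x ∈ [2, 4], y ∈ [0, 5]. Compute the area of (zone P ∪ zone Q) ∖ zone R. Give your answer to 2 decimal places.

21.00

|zone P ∪ zone Q| = 26.
|(zone P ∪ zone Q) ∩ zone R| = 5.
|(zone P ∪ zone Q) ∖ zone R| = 26 − 5 = 21.00.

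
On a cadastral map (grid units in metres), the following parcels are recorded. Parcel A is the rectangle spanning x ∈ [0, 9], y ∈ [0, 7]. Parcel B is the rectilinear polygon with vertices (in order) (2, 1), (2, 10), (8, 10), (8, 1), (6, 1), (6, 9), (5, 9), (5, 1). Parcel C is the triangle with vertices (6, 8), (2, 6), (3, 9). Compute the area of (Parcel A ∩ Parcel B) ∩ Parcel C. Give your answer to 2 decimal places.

The region (Parcel A ∩ Parcel B) ∩ Parcel C is the polygon with vertices (4,7), (2,6), (2.333,7).
By the shoelace formula its area is 0.83.

0.83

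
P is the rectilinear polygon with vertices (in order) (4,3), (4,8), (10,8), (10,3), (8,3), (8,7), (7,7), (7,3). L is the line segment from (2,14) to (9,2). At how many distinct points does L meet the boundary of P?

The segment meets the boundary at (8.417,3), (8,3.714), (5.5,8), (7,5.429).

4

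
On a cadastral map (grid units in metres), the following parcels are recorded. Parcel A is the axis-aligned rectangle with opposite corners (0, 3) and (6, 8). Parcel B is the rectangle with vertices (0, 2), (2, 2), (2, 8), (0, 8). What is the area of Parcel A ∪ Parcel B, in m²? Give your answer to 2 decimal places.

By inclusion–exclusion:
Individual areas: |Parcel A| = 30, |Parcel B| = 12.
|Parcel A∩Parcel B|: x∈[0,2], y∈[3,8] → 2·5 = 10.
|Parcel A ∪ Parcel B| = 42 − 10 = 32.00.

32.00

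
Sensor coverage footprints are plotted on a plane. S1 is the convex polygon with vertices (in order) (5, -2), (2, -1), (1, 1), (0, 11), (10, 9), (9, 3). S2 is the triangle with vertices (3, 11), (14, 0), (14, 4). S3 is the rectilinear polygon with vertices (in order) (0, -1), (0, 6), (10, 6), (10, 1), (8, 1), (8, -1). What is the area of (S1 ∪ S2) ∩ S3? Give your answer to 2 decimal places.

The region (S1 ∪ S2) ∩ S3 is the polygon with vertices (1,1), (0.5,6), (10,6), (10,4), (9.286,4.714), (9,3), (5.8,-1), (2,-1).
By the shoelace formula its area is 51.64.

51.64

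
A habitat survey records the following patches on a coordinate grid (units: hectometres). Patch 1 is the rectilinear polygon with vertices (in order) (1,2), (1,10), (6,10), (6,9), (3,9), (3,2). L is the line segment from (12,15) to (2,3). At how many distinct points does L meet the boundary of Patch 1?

The segment meets the boundary at (3,4.2).

1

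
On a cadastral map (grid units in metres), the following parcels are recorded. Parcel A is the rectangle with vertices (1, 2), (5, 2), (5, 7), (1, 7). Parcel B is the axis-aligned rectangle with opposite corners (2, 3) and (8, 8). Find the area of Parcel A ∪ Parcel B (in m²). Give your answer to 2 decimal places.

By inclusion–exclusion:
Individual areas: |Parcel A| = 20, |Parcel B| = 30.
|Parcel A∩Parcel B|: x∈[2,5], y∈[3,7] → 3·4 = 12.
|Parcel A ∪ Parcel B| = 50 − 12 = 38.00.

38.00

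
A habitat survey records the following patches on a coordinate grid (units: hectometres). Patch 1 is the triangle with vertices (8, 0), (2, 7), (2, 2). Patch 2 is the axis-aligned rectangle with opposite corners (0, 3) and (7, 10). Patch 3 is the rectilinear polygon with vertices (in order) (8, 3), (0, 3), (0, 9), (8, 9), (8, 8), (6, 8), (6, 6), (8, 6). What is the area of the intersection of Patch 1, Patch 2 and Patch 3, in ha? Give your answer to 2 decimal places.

The intersection is the polygon with vertices (5.429,3), (2,3), (2,7).
By the shoelace formula its area is 6.86.

6.86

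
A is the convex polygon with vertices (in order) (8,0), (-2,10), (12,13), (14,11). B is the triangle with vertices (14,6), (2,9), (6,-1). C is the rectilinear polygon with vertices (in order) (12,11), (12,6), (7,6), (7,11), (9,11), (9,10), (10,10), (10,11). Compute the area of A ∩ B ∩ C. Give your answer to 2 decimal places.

5.31

The intersection is the polygon with vertices (11.6,6.6), (11.273,6), (7,6), (7,7.75).
By the shoelace formula its area is 5.31.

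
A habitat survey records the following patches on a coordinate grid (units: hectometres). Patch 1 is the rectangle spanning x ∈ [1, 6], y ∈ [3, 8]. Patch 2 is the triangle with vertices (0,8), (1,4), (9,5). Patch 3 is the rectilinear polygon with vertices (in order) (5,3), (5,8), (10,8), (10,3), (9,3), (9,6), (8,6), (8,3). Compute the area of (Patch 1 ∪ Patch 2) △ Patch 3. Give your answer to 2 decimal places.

|Patch 1 ∪ Patch 2| = 28.8958.
|(Patch 1 ∪ Patch 2) ∩ Patch 3| = 6.8333.
|(Patch 1 ∪ Patch 2) △ Patch 3| = 28.8958 + 22 − 13.6667 = 37.23.

37.23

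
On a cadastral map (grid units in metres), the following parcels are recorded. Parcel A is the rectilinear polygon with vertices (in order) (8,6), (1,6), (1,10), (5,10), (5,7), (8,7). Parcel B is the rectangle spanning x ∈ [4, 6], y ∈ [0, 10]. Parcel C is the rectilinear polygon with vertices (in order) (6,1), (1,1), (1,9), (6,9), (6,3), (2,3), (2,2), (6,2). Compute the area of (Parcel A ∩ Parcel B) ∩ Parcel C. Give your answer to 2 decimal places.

4.00

The region (Parcel A ∩ Parcel B) ∩ Parcel C is the polygon with vertices (4,9), (5,9), (5,7), (6,7), (6,6), (4,6).
By the shoelace formula its area is 4.00.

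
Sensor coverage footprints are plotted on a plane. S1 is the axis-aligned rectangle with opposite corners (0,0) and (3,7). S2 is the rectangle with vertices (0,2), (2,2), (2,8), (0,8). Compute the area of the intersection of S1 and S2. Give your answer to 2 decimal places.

|S1∩S2|: x∈[0,2], y∈[2,7] → 2·5 = 10.

10.00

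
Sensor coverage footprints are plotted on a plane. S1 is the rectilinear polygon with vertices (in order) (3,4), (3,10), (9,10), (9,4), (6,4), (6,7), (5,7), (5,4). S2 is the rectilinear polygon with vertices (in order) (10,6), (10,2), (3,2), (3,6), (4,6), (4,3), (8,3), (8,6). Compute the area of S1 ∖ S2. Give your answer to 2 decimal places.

|S1| = 33, |S1∩S2| = 4.
|S1 ∖ S2| = |S1| − |S1∩S2| = 33 − 4 = 29.00.

29.00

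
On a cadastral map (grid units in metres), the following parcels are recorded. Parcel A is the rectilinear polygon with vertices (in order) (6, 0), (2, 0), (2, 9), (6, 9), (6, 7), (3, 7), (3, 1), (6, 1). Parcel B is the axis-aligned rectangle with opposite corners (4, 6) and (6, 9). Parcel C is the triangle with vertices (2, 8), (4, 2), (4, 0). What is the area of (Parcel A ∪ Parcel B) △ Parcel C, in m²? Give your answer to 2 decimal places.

20.75

|Parcel A ∪ Parcel B| = 20.
|(Parcel A ∪ Parcel B) ∩ Parcel C| = 0.625.
|(Parcel A ∪ Parcel B) △ Parcel C| = 20 + 2 − 1.25 = 20.75.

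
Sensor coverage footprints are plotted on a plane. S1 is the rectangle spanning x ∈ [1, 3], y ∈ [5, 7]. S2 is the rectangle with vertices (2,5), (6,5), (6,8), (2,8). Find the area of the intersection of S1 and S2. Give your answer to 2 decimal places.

|S1∩S2|: x∈[2,3], y∈[5,7] → 1·2 = 2.

2.00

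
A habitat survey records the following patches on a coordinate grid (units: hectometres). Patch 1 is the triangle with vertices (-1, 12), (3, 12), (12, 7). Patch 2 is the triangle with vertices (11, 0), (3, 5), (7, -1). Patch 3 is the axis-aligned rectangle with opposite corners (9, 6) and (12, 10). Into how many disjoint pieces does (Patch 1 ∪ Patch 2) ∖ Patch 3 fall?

(Patch 1 ∪ Patch 2) ∖ Patch 3 splits into 2 disjoint pieces (area 9.2308, area 14).

2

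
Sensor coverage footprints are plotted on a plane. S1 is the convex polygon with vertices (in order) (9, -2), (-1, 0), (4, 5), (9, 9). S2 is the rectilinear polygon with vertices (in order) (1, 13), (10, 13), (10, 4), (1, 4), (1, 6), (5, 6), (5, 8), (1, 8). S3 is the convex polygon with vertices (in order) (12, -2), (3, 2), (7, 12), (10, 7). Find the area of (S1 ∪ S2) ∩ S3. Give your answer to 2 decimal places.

|S1 ∪ S2| = 115.
|(S1 ∪ S2) ∩ S3| = 48.30.

48.30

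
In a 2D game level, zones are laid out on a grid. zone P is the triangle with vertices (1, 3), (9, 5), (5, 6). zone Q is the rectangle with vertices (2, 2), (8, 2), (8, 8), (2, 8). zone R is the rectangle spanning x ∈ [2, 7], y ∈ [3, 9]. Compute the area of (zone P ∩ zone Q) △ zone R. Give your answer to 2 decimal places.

|zone P ∩ zone Q| = 7.5.
|(zone P ∩ zone Q) ∩ zone R| = 6.75.
|(zone P ∩ zone Q) △ zone R| = 7.5 + 30 − 13.5 = 24.00.

24.00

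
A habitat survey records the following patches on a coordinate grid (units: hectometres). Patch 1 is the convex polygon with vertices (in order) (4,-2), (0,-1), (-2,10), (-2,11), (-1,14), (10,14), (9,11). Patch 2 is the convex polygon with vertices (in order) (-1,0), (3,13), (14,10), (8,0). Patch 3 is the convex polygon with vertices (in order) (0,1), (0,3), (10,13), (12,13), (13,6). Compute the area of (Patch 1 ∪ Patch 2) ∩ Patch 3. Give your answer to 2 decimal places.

The region (Patch 1 ∪ Patch 2) ∩ Patch 3 is the polygon with vertices (9.111,11.333), (12.365,10.446), (12.731,7.885), (11.18,5.3), (0,1), (0,3), (9.5,12.5).
By the shoelace formula its area is 62.34.

62.34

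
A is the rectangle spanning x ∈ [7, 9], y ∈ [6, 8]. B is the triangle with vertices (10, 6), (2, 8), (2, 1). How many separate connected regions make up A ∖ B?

1

A ∖ B is a single connected region.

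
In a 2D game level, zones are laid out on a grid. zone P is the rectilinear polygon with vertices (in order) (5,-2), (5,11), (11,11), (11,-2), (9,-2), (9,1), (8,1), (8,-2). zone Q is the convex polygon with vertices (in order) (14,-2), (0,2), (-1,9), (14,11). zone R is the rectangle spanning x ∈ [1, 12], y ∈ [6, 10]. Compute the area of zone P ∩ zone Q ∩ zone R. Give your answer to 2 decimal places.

23.85

The intersection is the polygon with vertices (6.5,10), (11,10), (11,6), (5,6), (5,9.8).
By the shoelace formula its area is 23.85.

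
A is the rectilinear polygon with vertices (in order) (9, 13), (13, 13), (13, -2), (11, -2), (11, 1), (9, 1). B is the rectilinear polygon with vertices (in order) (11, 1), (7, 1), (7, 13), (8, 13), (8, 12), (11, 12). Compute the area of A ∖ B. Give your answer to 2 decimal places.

32.00

|A| = 54, |A∩B| = 22.
|A ∖ B| = |A| − |A∩B| = 54 − 22 = 32.00.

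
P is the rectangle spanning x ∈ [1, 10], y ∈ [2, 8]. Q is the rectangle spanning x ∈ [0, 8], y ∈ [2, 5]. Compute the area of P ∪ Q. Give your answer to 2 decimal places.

By inclusion–exclusion:
Individual areas: |P| = 54, |Q| = 24.
|P∩Q|: x∈[1,8], y∈[2,5] → 7·3 = 21.
|P ∪ Q| = 78 − 21 = 57.00.

57.00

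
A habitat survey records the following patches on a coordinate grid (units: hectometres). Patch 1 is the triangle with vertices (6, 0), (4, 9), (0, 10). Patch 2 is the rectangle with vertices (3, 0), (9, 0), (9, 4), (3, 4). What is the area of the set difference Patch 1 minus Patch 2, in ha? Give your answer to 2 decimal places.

|Patch 1| = 17, |Patch 1∩Patch 2| = 3.0222.
|Patch 1 ∖ Patch 2| = |Patch 1| − |Patch 1∩Patch 2| = 17 − 3.0222 = 13.98.

13.98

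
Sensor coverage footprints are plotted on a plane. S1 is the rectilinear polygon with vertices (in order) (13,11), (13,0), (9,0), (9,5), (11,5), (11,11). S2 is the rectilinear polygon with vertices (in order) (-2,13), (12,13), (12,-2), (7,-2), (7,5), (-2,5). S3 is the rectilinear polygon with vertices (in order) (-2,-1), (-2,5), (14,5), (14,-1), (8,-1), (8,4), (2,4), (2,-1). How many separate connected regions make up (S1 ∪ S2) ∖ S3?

(S1 ∪ S2) ∖ S3 splits into 2 disjoint pieces (area 10, area 118).

2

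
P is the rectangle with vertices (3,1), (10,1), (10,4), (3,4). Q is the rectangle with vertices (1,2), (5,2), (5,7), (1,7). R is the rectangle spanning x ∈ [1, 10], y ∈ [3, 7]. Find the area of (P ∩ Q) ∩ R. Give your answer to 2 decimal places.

The region (P ∩ Q) ∩ R is the polygon with vertices (5,4), (5,3), (3,3), (3,4).
By the shoelace formula its area is 2.00.

2.00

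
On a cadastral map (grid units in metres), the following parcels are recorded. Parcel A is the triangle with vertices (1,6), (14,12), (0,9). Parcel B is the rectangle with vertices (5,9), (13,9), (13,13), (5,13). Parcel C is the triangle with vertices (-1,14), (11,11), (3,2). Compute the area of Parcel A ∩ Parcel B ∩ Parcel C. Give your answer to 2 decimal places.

7.21

The intersection is the polygon with vertices (5,9), (5,10.071), (10.231,11.192), (11,11), (10.42,10.348), (7.5,9).
By the shoelace formula its area is 7.21.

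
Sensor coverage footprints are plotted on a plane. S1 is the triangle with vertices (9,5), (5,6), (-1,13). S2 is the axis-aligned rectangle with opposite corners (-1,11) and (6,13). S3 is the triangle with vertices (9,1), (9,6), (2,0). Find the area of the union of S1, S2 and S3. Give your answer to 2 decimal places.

41.56

By inclusion–exclusion:
Individual areas: |S1| = 11, |S2| = 14, |S3| = 17.5.
|S1∩S2| = 0.7857.
|S1∩S3| = 0.1499.
|S2∩S3| = 0.
|S1∩S2∩S3| = 0.
|S1 ∪ S2 ∪ S3| = 42.5 − 0.9356 + 0 = 41.56.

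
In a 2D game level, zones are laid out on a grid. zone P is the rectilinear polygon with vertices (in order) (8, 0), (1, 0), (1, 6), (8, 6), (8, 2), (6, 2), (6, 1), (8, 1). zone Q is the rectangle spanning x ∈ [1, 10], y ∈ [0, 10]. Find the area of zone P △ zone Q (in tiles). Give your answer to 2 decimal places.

|zone P| = 40, |zone Q| = 90, |zone P∩zone Q| = 40.
|zone P △ zone Q| = |zone P| + |zone Q| − 2·|zone P∩zone Q| = 40 + 90 − 80 = 50.00.

50.00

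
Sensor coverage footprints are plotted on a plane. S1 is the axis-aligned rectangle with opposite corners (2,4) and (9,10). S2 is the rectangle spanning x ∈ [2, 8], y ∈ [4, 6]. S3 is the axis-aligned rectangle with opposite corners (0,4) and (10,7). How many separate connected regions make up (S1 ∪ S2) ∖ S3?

(S1 ∪ S2) ∖ S3 is a single connected region.

1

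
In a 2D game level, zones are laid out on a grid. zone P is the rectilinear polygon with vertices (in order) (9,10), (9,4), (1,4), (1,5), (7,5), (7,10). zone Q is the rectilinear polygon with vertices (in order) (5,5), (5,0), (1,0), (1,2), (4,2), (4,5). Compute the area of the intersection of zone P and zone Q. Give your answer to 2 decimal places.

The intersection is the polygon with vertices (4,4), (4,5), (5,5), (5,4).
By the shoelace formula its area is 1.00.

1.00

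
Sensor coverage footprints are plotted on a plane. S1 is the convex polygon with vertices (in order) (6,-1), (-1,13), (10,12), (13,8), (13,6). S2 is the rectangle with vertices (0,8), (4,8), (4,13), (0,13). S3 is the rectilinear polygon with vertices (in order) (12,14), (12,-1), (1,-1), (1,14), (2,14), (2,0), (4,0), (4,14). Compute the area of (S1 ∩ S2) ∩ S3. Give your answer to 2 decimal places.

|S1 ∩ S2| = 16.6591.
|(S1 ∩ S2) ∩ S3| = 4.52.

4.52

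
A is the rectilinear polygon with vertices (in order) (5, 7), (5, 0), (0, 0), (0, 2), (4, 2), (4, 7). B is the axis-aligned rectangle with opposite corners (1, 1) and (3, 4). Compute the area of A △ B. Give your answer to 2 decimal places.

|A| = 15, |B| = 6, |A∩B| = 2.
|A △ B| = |A| + |B| − 2·|A∩B| = 15 + 6 − 4 = 17.00.

17.00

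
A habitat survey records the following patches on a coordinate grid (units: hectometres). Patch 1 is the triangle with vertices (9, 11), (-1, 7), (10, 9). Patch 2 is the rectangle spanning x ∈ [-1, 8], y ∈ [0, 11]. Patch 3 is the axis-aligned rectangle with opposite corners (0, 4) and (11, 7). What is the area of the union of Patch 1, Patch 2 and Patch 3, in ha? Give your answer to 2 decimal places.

111.16

By inclusion–exclusion:
Individual areas: |Patch 1| = 12, |Patch 2| = 99, |Patch 3| = 33.
|Patch 1∩Patch 2| = 8.8364.
|Patch 1∩Patch 3| = 0.
|Patch 2∩Patch 3|: x∈[0,8], y∈[4,7] → 8·3 = 24.
|Patch 1∩Patch 2∩Patch 3| = 0.
|Patch 1 ∪ Patch 2 ∪ Patch 3| = 144 − 32.8364 + 0 = 111.16.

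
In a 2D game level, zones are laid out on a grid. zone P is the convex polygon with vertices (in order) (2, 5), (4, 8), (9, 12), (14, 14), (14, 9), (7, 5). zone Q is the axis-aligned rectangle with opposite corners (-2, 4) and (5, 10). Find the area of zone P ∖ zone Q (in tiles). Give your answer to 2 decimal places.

47.60

|zone P| = 54, |zone P∩zone Q| = 6.4.
|zone P ∖ zone Q| = |zone P| − |zone P∩zone Q| = 54 − 6.4 = 47.60.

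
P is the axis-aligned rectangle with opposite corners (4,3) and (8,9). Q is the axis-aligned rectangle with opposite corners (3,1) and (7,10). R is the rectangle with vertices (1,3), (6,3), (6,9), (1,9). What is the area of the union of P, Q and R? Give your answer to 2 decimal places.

By inclusion–exclusion:
Individual areas: |P| = 24, |Q| = 36, |R| = 30.
|P∩Q|: x∈[4,7], y∈[3,9] → 3·6 = 18.
|P∩R|: x∈[4,6], y∈[3,9] → 2·6 = 12.
|Q∩R|: x∈[3,6], y∈[3,9] → 3·6 = 18.
|P∩Q∩R| = 12.
|P ∪ Q ∪ R| = 90 − 48 + 12 = 54.00.

54.00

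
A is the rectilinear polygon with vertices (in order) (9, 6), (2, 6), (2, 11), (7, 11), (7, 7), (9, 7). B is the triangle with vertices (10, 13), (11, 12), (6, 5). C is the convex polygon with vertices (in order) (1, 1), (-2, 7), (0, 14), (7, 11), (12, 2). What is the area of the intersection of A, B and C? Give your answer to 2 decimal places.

0.32

The intersection is the polygon with vertices (7,7), (7.429,7), (6.714,6), (6.5,6).
By the shoelace formula its area is 0.32.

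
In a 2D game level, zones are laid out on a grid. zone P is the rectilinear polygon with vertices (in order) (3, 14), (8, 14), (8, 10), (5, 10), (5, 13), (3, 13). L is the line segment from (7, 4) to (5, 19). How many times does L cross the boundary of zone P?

The segment meets the boundary at (6.2,10), (5.667,14).

2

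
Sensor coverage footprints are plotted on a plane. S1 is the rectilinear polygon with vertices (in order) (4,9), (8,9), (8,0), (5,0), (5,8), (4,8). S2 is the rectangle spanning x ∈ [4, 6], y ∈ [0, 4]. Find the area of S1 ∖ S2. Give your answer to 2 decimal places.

24.00

|S1| = 28, |S1∩S2| = 4.
|S1 ∖ S2| = |S1| − |S1∩S2| = 28 − 4 = 24.00.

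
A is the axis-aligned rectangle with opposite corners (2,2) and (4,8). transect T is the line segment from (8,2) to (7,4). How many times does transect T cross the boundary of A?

0

The segment lies entirely outside A and never meets its boundary.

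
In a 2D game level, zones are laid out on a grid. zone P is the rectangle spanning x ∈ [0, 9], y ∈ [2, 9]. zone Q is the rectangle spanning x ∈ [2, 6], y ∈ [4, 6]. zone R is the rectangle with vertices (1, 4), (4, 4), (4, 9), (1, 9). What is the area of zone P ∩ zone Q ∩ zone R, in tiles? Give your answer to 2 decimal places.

4.00

The intersection is the polygon with vertices (2,6), (4,6), (4,4), (2,4).
By the shoelace formula its area is 4.00.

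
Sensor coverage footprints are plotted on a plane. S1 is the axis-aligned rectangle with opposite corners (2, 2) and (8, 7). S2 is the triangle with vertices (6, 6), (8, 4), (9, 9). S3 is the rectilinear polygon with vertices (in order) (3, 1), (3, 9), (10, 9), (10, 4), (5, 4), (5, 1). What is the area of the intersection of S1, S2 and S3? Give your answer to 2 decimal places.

The intersection is the polygon with vertices (8,4), (6,6), (7,7), (8,7).
By the shoelace formula its area is 3.50.

3.50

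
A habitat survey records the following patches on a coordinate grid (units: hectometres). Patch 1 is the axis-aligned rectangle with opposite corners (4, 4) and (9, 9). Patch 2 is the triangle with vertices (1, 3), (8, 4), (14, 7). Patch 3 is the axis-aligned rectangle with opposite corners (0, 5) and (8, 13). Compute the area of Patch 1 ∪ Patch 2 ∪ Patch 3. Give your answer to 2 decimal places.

77.28

By inclusion–exclusion:
Individual areas: |Patch 1| = 25, |Patch 2| = 7.5, |Patch 3| = 64.
|Patch 1∩Patch 2| = 3.2212.
|Patch 1∩Patch 3|: x∈[4,8], y∈[5,9] → 4·4 = 16.
|Patch 2∩Patch 3| = 0.0385.
|Patch 1∩Patch 2∩Patch 3| = 0.0385.
|Patch 1 ∪ Patch 2 ∪ Patch 3| = 96.5 − 19.2596 + 0.0385 = 77.28.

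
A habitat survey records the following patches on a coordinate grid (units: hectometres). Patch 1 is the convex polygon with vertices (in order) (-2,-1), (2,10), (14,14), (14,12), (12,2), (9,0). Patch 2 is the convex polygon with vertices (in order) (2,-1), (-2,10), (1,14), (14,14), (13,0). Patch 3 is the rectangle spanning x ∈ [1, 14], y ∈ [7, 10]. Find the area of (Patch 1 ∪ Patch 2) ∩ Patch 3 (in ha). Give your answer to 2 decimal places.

37.82

The region (Patch 1 ∪ Patch 2) ∩ Patch 3 is the polygon with vertices (13.5,7), (1,7), (1,10), (13.714,10).
By the shoelace formula its area is 37.82.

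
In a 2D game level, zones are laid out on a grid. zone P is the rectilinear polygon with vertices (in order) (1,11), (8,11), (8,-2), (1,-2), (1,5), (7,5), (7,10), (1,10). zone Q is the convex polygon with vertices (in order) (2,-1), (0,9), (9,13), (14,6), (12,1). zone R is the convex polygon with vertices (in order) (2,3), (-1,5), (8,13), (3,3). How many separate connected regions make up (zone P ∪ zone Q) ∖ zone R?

2

(zone P ∪ zone Q) ∖ zone R splits into 2 disjoint pieces (area 12.4421, area 111.1476).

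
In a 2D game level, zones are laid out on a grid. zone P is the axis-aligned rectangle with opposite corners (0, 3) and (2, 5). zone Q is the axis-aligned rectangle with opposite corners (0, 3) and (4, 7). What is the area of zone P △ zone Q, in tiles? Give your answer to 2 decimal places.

12.00

|zone P∩zone Q|: x∈[0,2], y∈[3,5] → 2·2 = 4.
|zone P △ zone Q| = |zone P| + |zone Q| − 2·|zone P∩zone Q| = 4 + 16 − 8 = 12.00.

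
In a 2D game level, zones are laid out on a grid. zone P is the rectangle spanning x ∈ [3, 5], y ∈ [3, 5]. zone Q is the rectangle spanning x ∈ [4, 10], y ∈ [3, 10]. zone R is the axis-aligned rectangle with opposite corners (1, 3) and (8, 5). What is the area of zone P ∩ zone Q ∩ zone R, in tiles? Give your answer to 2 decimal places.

2.00

The intersection is the polygon with vertices (5,3), (4,3), (4,5), (5,5).
By the shoelace formula its area is 2.00.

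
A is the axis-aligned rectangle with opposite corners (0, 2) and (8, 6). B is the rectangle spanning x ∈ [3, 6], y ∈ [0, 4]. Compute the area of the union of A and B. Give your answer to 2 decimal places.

By inclusion–exclusion:
Individual areas: |A| = 32, |B| = 12.
|A∩B|: x∈[3,6], y∈[2,4] → 3·2 = 6.
|A ∪ B| = 44 − 6 = 38.00.

38.00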